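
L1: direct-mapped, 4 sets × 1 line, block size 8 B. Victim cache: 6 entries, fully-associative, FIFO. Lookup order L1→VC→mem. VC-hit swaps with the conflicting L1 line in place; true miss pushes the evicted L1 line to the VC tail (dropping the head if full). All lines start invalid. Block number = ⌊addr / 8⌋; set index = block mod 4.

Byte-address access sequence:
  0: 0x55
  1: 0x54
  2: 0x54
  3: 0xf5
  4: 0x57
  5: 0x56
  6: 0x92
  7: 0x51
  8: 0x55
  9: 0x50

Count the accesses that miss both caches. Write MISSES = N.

MISSES = 3

0: 0x55 (blk 10, set 2) → MISS  vc=[]
1: 0x54 (blk 10, set 2) → L1-HIT  vc=[]
2: 0x54 (blk 10, set 2) → L1-HIT  vc=[]
3: 0xf5 (blk 30, set 2) → MISS  vc=[10]
4: 0x57 (blk 10, set 2) → VC-HIT  vc=[30]
5: 0x56 (blk 10, set 2) → L1-HIT  vc=[30]
6: 0x92 (blk 18, set 2) → MISS  vc=[30, 10]
7: 0x51 (blk 10, set 2) → VC-HIT  vc=[30, 18]
8: 0x55 (blk 10, set 2) → L1-HIT  vc=[30, 18]
9: 0x50 (blk 10, set 2) → L1-HIT  vc=[30, 18]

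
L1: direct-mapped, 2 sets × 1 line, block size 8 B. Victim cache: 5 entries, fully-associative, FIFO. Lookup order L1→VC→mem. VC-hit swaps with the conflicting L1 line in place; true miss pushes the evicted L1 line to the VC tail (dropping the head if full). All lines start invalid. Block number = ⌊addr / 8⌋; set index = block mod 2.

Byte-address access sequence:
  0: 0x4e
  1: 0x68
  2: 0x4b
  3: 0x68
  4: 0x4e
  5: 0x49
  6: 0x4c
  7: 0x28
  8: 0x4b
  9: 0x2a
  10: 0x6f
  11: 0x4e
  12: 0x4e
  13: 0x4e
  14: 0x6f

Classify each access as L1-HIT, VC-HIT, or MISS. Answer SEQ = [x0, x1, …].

SEQ = [MISS, MISS, VC-HIT, VC-HIT, VC-HIT, L1-HIT, L1-HIT, MISS, VC-HIT, VC-HIT, VC-HIT, VC-HIT, L1-HIT, L1-HIT, VC-HIT]

  [0] addr=0x4e blk=9 s=1: MISS | VC []
  [1] addr=0x68 blk=13 s=1: MISS | VC [9]
  [2] addr=0x4b blk=9 s=1: VC-HIT | VC [13]
  [3] addr=0x68 blk=13 s=1: VC-HIT | VC [9]
  [4] addr=0x4e blk=9 s=1: VC-HIT | VC [13]
  [5] addr=0x49 blk=9 s=1: L1-HIT | VC [13]
  [6] addr=0x4c blk=9 s=1: L1-HIT | VC [13]
  [7] addr=0x28 blk=5 s=1: MISS | VC [13, 9]
  [8] addr=0x4b blk=9 s=1: VC-HIT | VC [13, 5]
  [9] addr=0x2a blk=5 s=1: VC-HIT | VC [13, 9]
  [10] addr=0x6f blk=13 s=1: VC-HIT | VC [5, 9]
  [11] addr=0x4e blk=9 s=1: VC-HIT | VC [5, 13]
  [12] addr=0x4e blk=9 s=1: L1-HIT | VC [5, 13]
  [13] addr=0x4e blk=9 s=1: L1-HIT | VC [5, 13]
  [14] addr=0x6f blk=13 s=1: VC-HIT | VC [5, 9]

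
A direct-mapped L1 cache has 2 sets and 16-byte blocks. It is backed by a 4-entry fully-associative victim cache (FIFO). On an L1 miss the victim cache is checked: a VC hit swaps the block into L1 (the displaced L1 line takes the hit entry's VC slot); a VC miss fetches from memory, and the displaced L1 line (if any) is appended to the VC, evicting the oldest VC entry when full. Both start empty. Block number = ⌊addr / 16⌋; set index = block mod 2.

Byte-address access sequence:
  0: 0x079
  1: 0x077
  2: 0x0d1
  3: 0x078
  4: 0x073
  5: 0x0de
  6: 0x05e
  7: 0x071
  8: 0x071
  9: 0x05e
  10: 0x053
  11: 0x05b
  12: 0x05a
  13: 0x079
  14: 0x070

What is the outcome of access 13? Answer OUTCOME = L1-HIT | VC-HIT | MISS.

0: 0x79 (blk 7, set 1) → MISS  vc=[]
1: 0x77 (blk 7, set 1) → L1-HIT  vc=[]
2: 0xd1 (blk 13, set 1) → MISS  vc=[7]
3: 0x78 (blk 7, set 1) → VC-HIT  vc=[13]
4: 0x73 (blk 7, set 1) → L1-HIT  vc=[13]
5: 0xde (blk 13, set 1) → VC-HIT  vc=[7]
6: 0x5e (blk 5, set 1) → MISS  vc=[7, 13]
7: 0x71 (blk 7, set 1) → VC-HIT  vc=[5, 13]
8: 0x71 (blk 7, set 1) → L1-HIT  vc=[5, 13]
9: 0x5e (blk 5, set 1) → VC-HIT  vc=[7, 13]
10: 0x53 (blk 5, set 1) → L1-HIT  vc=[7, 13]
11: 0x5b (blk 5, set 1) → L1-HIT  vc=[7, 13]
12: 0x5a (blk 5, set 1) → L1-HIT  vc=[7, 13]
13: 0x79 (blk 7, set 1) → VC-HIT  vc=[5, 13]
14: 0x70 (blk 7, set 1) → L1-HIT  vc=[5, 13]

OUTCOME = VC-HIT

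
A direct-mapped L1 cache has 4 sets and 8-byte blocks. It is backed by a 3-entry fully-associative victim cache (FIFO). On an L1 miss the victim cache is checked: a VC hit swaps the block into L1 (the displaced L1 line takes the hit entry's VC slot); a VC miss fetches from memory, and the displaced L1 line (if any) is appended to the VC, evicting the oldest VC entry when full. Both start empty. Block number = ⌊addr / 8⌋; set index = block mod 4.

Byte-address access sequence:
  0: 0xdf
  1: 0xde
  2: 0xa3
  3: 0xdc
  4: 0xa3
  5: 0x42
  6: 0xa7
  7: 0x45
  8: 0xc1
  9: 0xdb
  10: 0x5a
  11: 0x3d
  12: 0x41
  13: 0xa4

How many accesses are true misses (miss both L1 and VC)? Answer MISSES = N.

MISSES = 7

#0 0xdf→b27/s3 MISS; vc=[]
#1 0xde→b27/s3 L1-HIT; vc=[]
#2 0xa3→b20/s0 MISS; vc=[]
#3 0xdc→b27/s3 L1-HIT; vc=[]
#4 0xa3→b20/s0 L1-HIT; vc=[]
#5 0x42→b8/s0 MISS; vc=[20]
#6 0xa7→b20/s0 VC-HIT; vc=[8]
#7 0x45→b8/s0 VC-HIT; vc=[20]
#8 0xc1→b24/s0 MISS; vc=[20,8]
#9 0xdb→b27/s3 L1-HIT; vc=[20,8]
#10 0x5a→b11/s3 MISS; vc=[20,8,27]
#11 0x3d→b7/s3 MISS; vc=[8,27,11]
#12 0x41→b8/s0 VC-HIT; vc=[24,27,11]
#13 0xa4→b20/s0 MISS; vc=[27,11,8]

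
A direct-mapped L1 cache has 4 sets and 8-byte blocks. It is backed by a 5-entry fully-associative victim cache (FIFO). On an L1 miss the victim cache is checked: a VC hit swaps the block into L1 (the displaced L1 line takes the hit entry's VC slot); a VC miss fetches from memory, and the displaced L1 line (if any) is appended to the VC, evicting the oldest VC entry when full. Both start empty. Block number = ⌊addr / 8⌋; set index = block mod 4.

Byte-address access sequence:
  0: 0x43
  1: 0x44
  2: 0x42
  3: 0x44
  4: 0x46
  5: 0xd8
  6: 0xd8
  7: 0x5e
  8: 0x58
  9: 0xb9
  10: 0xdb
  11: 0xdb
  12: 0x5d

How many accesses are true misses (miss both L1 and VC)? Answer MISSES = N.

  [0] addr=0x43 blk=8 s=0: MISS | VC []
  [1] addr=0x44 blk=8 s=0: L1-HIT | VC []
  [2] addr=0x42 blk=8 s=0: L1-HIT | VC []
  [3] addr=0x44 blk=8 s=0: L1-HIT | VC []
  [4] addr=0x46 blk=8 s=0: L1-HIT | VC []
  [5] addr=0xd8 blk=27 s=3: MISS | VC []
  [6] addr=0xd8 blk=27 s=3: L1-HIT | VC []
  [7] addr=0x5e blk=11 s=3: MISS | VC [27]
  [8] addr=0x58 blk=11 s=3: L1-HIT | VC [27]
  [9] addr=0xb9 blk=23 s=3: MISS | VC [27, 11]
  [10] addr=0xdb blk=27 s=3: VC-HIT | VC [23, 11]
  [11] addr=0xdb blk=27 s=3: L1-HIT | VC [23, 11]
  [12] addr=0x5d blk=11 s=3: VC-HIT | VC [23, 27]

MISSES = 4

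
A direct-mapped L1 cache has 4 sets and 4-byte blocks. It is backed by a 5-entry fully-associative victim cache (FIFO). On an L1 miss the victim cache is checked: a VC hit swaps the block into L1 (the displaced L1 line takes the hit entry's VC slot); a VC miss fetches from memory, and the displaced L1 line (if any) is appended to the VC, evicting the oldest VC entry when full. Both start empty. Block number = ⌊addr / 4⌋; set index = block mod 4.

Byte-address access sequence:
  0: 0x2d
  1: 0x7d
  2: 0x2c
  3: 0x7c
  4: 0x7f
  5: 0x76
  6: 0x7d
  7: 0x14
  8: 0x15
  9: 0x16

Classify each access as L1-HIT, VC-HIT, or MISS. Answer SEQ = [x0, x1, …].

SEQ = [MISS, MISS, VC-HIT, VC-HIT, L1-HIT, MISS, L1-HIT, MISS, L1-HIT, L1-HIT]

#0 0x2d→b11/s3 MISS; vc=[]
#1 0x7d→b31/s3 MISS; vc=[11]
#2 0x2c→b11/s3 VC-HIT; vc=[31]
#3 0x7c→b31/s3 VC-HIT; vc=[11]
#4 0x7f→b31/s3 L1-HIT; vc=[11]
#5 0x76→b29/s1 MISS; vc=[11]
#6 0x7d→b31/s3 L1-HIT; vc=[11]
#7 0x14→b5/s1 MISS; vc=[11,29]
#8 0x15→b5/s1 L1-HIT; vc=[11,29]
#9 0x16→b5/s1 L1-HIT; vc=[11,29]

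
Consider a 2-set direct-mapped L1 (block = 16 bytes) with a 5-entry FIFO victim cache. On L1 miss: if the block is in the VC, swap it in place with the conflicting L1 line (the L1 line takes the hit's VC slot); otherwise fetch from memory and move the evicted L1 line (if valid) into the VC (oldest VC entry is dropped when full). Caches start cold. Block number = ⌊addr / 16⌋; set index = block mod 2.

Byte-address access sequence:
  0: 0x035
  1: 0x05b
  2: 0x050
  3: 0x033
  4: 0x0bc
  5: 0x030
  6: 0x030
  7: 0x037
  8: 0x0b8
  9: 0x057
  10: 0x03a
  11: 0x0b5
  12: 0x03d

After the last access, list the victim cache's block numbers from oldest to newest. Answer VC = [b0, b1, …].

VC = [11, 5]

  [0] addr=0x35 blk=3 s=1: MISS | VC []
  [1] addr=0x5b blk=5 s=1: MISS | VC [3]
  [2] addr=0x50 blk=5 s=1: L1-HIT | VC [3]
  [3] addr=0x33 blk=3 s=1: VC-HIT | VC [5]
  [4] addr=0xbc blk=11 s=1: MISS | VC [5, 3]
  [5] addr=0x30 blk=3 s=1: VC-HIT | VC [5, 11]
  [6] addr=0x30 blk=3 s=1: L1-HIT | VC [5, 11]
  [7] addr=0x37 blk=3 s=1: L1-HIT | VC [5, 11]
  [8] addr=0xb8 blk=11 s=1: VC-HIT | VC [5, 3]
  [9] addr=0x57 blk=5 s=1: VC-HIT | VC [11, 3]
  [10] addr=0x3a blk=3 s=1: VC-HIT | VC [11, 5]
  [11] addr=0xb5 blk=11 s=1: VC-HIT | VC [3, 5]
  [12] addr=0x3d blk=3 s=1: VC-HIT | VC [11, 5]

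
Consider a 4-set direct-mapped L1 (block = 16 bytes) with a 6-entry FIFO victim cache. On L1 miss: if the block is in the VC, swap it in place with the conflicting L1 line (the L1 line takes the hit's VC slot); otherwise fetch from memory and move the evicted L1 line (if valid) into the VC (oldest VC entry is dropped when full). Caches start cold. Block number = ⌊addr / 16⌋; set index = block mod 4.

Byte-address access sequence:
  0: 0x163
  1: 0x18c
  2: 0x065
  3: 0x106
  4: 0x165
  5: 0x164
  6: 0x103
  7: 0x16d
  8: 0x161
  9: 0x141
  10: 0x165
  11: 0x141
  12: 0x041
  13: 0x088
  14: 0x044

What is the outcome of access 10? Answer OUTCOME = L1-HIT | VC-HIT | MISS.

OUTCOME = L1-HIT

#0 0x163→b22/s2 MISS; vc=[]
#1 0x18c→b24/s0 MISS; vc=[]
#2 0x65→b6/s2 MISS; vc=[22]
#3 0x106→b16/s0 MISS; vc=[22,24]
#4 0x165→b22/s2 VC-HIT; vc=[6,24]
#5 0x164→b22/s2 L1-HIT; vc=[6,24]
#6 0x103→b16/s0 L1-HIT; vc=[6,24]
#7 0x16d→b22/s2 L1-HIT; vc=[6,24]
#8 0x161→b22/s2 L1-HIT; vc=[6,24]
#9 0x141→b20/s0 MISS; vc=[6,24,16]
#10 0x165→b22/s2 L1-HIT; vc=[6,24,16]
#11 0x141→b20/s0 L1-HIT; vc=[6,24,16]
#12 0x41→b4/s0 MISS; vc=[6,24,16,20]
#13 0x88→b8/s0 MISS; vc=[6,24,16,20,4]
#14 0x44→b4/s0 VC-HIT; vc=[6,24,16,20,8]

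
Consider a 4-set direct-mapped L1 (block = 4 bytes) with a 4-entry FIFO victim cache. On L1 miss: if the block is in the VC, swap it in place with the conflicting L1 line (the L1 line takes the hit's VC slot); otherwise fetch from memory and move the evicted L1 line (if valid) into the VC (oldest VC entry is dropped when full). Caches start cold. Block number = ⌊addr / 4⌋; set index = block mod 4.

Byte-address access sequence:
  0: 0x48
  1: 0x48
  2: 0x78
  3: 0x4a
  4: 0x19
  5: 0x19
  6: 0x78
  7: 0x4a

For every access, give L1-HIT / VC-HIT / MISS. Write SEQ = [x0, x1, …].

SEQ = [MISS, L1-HIT, MISS, VC-HIT, MISS, L1-HIT, VC-HIT, VC-HIT]

0: 0x48 (blk 18, set 2) → MISS  vc=[]
1: 0x48 (blk 18, set 2) → L1-HIT  vc=[]
2: 0x78 (blk 30, set 2) → MISS  vc=[18]
3: 0x4a (blk 18, set 2) → VC-HIT  vc=[30]
4: 0x19 (blk 6, set 2) → MISS  vc=[30, 18]
5: 0x19 (blk 6, set 2) → L1-HIT  vc=[30, 18]
6: 0x78 (blk 30, set 2) → VC-HIT  vc=[6, 18]
7: 0x4a (blk 18, set 2) → VC-HIT  vc=[6, 30]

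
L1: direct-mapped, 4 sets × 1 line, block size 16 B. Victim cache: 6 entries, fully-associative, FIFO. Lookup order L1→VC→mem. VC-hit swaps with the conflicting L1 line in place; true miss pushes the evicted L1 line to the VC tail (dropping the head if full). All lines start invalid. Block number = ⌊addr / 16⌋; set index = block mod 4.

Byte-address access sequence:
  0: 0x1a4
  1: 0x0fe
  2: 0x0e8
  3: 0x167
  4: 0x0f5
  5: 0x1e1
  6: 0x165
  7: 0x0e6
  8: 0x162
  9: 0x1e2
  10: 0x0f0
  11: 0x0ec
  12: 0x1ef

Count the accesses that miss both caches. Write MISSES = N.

MISSES = 5

0: 0x1a4 (blk 26, set 2) → MISS  vc=[]
1: 0xfe (blk 15, set 3) → MISS  vc=[]
2: 0xe8 (blk 14, set 2) → MISS  vc=[26]
3: 0x167 (blk 22, set 2) → MISS  vc=[26, 14]
4: 0xf5 (blk 15, set 3) → L1-HIT  vc=[26, 14]
5: 0x1e1 (blk 30, set 2) → MISS  vc=[26, 14, 22]
6: 0x165 (blk 22, set 2) → VC-HIT  vc=[26, 14, 30]
7: 0xe6 (blk 14, set 2) → VC-HIT  vc=[26, 22, 30]
8: 0x162 (blk 22, set 2) → VC-HIT  vc=[26, 14, 30]
9: 0x1e2 (blk 30, set 2) → VC-HIT  vc=[26, 14, 22]
10: 0xf0 (blk 15, set 3) → L1-HIT  vc=[26, 14, 22]
11: 0xec (blk 14, set 2) → VC-HIT  vc=[26, 30, 22]
12: 0x1ef (blk 30, set 2) → VC-HIT  vc=[26, 14, 22]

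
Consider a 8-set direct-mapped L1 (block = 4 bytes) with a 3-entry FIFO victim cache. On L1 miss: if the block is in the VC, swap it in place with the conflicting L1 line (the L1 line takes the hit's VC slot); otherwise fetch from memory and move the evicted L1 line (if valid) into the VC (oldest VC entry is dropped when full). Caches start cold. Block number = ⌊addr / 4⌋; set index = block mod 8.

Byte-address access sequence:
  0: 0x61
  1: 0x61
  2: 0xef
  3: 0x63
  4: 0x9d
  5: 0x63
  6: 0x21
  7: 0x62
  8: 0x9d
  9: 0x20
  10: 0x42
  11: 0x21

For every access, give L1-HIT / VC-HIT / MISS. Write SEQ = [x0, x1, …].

SEQ = [MISS, L1-HIT, MISS, L1-HIT, MISS, L1-HIT, MISS, VC-HIT, L1-HIT, VC-HIT, MISS, VC-HIT]

0: 0x61 (blk 24, set 0) → MISS  vc=[]
1: 0x61 (blk 24, set 0) → L1-HIT  vc=[]
2: 0xef (blk 59, set 3) → MISS  vc=[]
3: 0x63 (blk 24, set 0) → L1-HIT  vc=[]
4: 0x9d (blk 39, set 7) → MISS  vc=[]
5: 0x63 (blk 24, set 0) → L1-HIT  vc=[]
6: 0x21 (blk 8, set 0) → MISS  vc=[24]
7: 0x62 (blk 24, set 0) → VC-HIT  vc=[8]
8: 0x9d (blk 39, set 7) → L1-HIT  vc=[8]
9: 0x20 (blk 8, set 0) → VC-HIT  vc=[24]
10: 0x42 (blk 16, set 0) → MISS  vc=[24, 8]
11: 0x21 (blk 8, set 0) → VC-HIT  vc=[24, 16]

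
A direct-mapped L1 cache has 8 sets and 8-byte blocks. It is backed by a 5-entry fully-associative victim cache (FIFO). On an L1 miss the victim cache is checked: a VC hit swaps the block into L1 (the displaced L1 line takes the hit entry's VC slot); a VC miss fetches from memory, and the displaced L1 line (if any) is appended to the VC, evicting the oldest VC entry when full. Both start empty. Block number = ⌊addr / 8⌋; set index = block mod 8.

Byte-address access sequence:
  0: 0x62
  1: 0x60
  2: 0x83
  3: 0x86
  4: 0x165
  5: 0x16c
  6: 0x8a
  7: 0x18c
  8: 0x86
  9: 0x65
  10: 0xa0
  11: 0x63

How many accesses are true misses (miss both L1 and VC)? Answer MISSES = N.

  [0] addr=0x62 blk=12 s=4: MISS | VC []
  [1] addr=0x60 blk=12 s=4: L1-HIT | VC []
  [2] addr=0x83 blk=16 s=0: MISS | VC []
  [3] addr=0x86 blk=16 s=0: L1-HIT | VC []
  [4] addr=0x165 blk=44 s=4: MISS | VC [12]
  [5] addr=0x16c blk=45 s=5: MISS | VC [12]
  [6] addr=0x8a blk=17 s=1: MISS | VC [12]
  [7] addr=0x18c blk=49 s=1: MISS | VC [12, 17]
  [8] addr=0x86 blk=16 s=0: L1-HIT | VC [12, 17]
  [9] addr=0x65 blk=12 s=4: VC-HIT | VC [44, 17]
  [10] addr=0xa0 blk=20 s=4: MISS | VC [44, 17, 12]
  [11] addr=0x63 blk=12 s=4: VC-HIT | VC [44, 17, 20]

MISSES = 7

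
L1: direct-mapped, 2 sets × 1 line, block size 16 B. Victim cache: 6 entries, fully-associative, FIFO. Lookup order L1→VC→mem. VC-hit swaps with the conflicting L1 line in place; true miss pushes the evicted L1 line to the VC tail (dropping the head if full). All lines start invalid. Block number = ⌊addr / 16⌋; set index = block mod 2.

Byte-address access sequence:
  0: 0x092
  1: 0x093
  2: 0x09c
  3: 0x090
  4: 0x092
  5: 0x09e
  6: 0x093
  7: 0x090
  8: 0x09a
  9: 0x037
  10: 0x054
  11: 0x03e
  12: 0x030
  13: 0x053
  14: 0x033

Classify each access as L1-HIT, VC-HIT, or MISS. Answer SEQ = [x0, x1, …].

SEQ = [MISS, L1-HIT, L1-HIT, L1-HIT, L1-HIT, L1-HIT, L1-HIT, L1-HIT, L1-HIT, MISS, MISS, VC-HIT, L1-HIT, VC-HIT, VC-HIT]

#0 0x92→b9/s1 MISS; vc=[]
#1 0x93→b9/s1 L1-HIT; vc=[]
#2 0x9c→b9/s1 L1-HIT; vc=[]
#3 0x90→b9/s1 L1-HIT; vc=[]
#4 0x92→b9/s1 L1-HIT; vc=[]
#5 0x9e→b9/s1 L1-HIT; vc=[]
#6 0x93→b9/s1 L1-HIT; vc=[]
#7 0x90→b9/s1 L1-HIT; vc=[]
#8 0x9a→b9/s1 L1-HIT; vc=[]
#9 0x37→b3/s1 MISS; vc=[9]
#10 0x54→b5/s1 MISS; vc=[9,3]
#11 0x3e→b3/s1 VC-HIT; vc=[9,5]
#12 0x30→b3/s1 L1-HIT; vc=[9,5]
#13 0x53→b5/s1 VC-HIT; vc=[9,3]
#14 0x33→b3/s1 VC-HIT; vc=[9,5]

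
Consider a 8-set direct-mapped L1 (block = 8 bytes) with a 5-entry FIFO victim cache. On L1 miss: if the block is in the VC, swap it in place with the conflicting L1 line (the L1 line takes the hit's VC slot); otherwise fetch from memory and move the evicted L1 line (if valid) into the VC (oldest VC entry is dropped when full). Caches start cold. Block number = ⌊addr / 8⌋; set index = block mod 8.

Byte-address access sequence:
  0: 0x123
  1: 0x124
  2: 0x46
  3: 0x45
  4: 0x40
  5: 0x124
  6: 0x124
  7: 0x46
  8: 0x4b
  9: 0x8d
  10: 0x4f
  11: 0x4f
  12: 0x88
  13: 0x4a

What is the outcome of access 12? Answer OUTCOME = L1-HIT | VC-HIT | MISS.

OUTCOME = VC-HIT

0: 0x123 (blk 36, set 4) → MISS  vc=[]
1: 0x124 (blk 36, set 4) → L1-HIT  vc=[]
2: 0x46 (blk 8, set 0) → MISS  vc=[]
3: 0x45 (blk 8, set 0) → L1-HIT  vc=[]
4: 0x40 (blk 8, set 0) → L1-HIT  vc=[]
5: 0x124 (blk 36, set 4) → L1-HIT  vc=[]
6: 0x124 (blk 36, set 4) → L1-HIT  vc=[]
7: 0x46 (blk 8, set 0) → L1-HIT  vc=[]
8: 0x4b (blk 9, set 1) → MISS  vc=[]
9: 0x8d (blk 17, set 1) → MISS  vc=[9]
10: 0x4f (blk 9, set 1) → VC-HIT  vc=[17]
11: 0x4f (blk 9, set 1) → L1-HIT  vc=[17]
12: 0x88 (blk 17, set 1) → VC-HIT  vc=[9]
13: 0x4a (blk 9, set 1) → VC-HIT  vc=[17]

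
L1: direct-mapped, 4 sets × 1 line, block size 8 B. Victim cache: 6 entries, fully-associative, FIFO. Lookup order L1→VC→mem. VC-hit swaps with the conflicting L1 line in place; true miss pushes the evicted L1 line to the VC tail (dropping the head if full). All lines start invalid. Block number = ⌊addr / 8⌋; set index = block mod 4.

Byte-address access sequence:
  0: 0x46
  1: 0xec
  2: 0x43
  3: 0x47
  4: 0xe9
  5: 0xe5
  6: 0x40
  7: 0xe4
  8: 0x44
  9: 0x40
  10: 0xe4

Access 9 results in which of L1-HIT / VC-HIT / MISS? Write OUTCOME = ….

  [0] addr=0x46 blk=8 s=0: MISS | VC []
  [1] addr=0xec blk=29 s=1: MISS | VC []
  [2] addr=0x43 blk=8 s=0: L1-HIT | VC []
  [3] addr=0x47 blk=8 s=0: L1-HIT | VC []
  [4] addr=0xe9 blk=29 s=1: L1-HIT | VC []
  [5] addr=0xe5 blk=28 s=0: MISS | VC [8]
  [6] addr=0x40 blk=8 s=0: VC-HIT | VC [28]
  [7] addr=0xe4 blk=28 s=0: VC-HIT | VC [8]
  [8] addr=0x44 blk=8 s=0: VC-HIT | VC [28]
  [9] addr=0x40 blk=8 s=0: L1-HIT | VC [28]
  [10] addr=0xe4 blk=28 s=0: VC-HIT | VC [8]

OUTCOME = L1-HIT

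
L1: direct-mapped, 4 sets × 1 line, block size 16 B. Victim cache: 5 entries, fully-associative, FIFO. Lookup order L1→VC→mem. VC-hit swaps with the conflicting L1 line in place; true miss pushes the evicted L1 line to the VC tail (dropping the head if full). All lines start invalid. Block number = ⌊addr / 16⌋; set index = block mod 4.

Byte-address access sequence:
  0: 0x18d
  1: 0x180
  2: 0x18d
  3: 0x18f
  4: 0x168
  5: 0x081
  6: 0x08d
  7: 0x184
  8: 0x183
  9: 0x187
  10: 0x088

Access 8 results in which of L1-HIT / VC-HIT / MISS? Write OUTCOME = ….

#0 0x18d→b24/s0 MISS; vc=[]
#1 0x180→b24/s0 L1-HIT; vc=[]
#2 0x18d→b24/s0 L1-HIT; vc=[]
#3 0x18f→b24/s0 L1-HIT; vc=[]
#4 0x168→b22/s2 MISS; vc=[]
#5 0x81→b8/s0 MISS; vc=[24]
#6 0x8d→b8/s0 L1-HIT; vc=[24]
#7 0x184→b24/s0 VC-HIT; vc=[8]
#8 0x183→b24/s0 L1-HIT; vc=[8]
#9 0x187→b24/s0 L1-HIT; vc=[8]
#10 0x88→b8/s0 VC-HIT; vc=[24]

OUTCOME = L1-HIT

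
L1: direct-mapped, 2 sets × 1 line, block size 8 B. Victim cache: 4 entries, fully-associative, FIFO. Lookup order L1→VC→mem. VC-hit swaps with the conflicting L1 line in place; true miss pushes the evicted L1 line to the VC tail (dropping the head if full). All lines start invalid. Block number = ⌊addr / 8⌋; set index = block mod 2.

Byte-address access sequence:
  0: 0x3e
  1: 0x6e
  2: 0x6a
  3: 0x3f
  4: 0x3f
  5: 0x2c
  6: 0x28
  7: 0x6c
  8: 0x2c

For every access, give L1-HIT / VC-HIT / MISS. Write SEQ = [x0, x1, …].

0: 0x3e (blk 7, set 1) → MISS  vc=[]
1: 0x6e (blk 13, set 1) → MISS  vc=[7]
2: 0x6a (blk 13, set 1) → L1-HIT  vc=[7]
3: 0x3f (blk 7, set 1) → VC-HIT  vc=[13]
4: 0x3f (blk 7, set 1) → L1-HIT  vc=[13]
5: 0x2c (blk 5, set 1) → MISS  vc=[13, 7]
6: 0x28 (blk 5, set 1) → L1-HIT  vc=[13, 7]
7: 0x6c (blk 13, set 1) → VC-HIT  vc=[5, 7]
8: 0x2c (blk 5, set 1) → VC-HIT  vc=[13, 7]

SEQ = [MISS, MISS, L1-HIT, VC-HIT, L1-HIT, MISS, L1-HIT, VC-HIT, VC-HIT]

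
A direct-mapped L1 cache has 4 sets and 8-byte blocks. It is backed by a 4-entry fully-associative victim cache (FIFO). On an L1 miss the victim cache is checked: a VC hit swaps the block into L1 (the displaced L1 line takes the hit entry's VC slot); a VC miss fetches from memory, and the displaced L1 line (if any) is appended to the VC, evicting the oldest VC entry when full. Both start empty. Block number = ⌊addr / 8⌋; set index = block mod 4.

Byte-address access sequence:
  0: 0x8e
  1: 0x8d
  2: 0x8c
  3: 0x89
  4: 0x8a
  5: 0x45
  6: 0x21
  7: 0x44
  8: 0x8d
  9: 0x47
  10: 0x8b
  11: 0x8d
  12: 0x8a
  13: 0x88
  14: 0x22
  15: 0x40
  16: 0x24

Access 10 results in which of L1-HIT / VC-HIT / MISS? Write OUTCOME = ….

#0 0x8e→b17/s1 MISS; vc=[]
#1 0x8d→b17/s1 L1-HIT; vc=[]
#2 0x8c→b17/s1 L1-HIT; vc=[]
#3 0x89→b17/s1 L1-HIT; vc=[]
#4 0x8a→b17/s1 L1-HIT; vc=[]
#5 0x45→b8/s0 MISS; vc=[]
#6 0x21→b4/s0 MISS; vc=[8]
#7 0x44→b8/s0 VC-HIT; vc=[4]
#8 0x8d→b17/s1 L1-HIT; vc=[4]
#9 0x47→b8/s0 L1-HIT; vc=[4]
#10 0x8b→b17/s1 L1-HIT; vc=[4]
#11 0x8d→b17/s1 L1-HIT; vc=[4]
#12 0x8a→b17/s1 L1-HIT; vc=[4]
#13 0x88→b17/s1 L1-HIT; vc=[4]
#14 0x22→b4/s0 VC-HIT; vc=[8]
#15 0x40→b8/s0 VC-HIT; vc=[4]
#16 0x24→b4/s0 VC-HIT; vc=[8]

OUTCOME = L1-HIT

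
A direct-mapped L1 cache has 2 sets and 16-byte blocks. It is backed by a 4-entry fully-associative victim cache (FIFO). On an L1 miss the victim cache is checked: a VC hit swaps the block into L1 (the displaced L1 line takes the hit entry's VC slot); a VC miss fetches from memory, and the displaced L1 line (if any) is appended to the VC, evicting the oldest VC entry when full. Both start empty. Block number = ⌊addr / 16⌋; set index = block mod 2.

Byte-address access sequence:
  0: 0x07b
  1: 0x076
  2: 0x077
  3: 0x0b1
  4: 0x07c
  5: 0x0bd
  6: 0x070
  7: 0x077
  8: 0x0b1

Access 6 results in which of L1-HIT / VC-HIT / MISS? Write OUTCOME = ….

OUTCOME = VC-HIT

0: 0x7b (blk 7, set 1) → MISS  vc=[]
1: 0x76 (blk 7, set 1) → L1-HIT  vc=[]
2: 0x77 (blk 7, set 1) → L1-HIT  vc=[]
3: 0xb1 (blk 11, set 1) → MISS  vc=[7]
4: 0x7c (blk 7, set 1) → VC-HIT  vc=[11]
5: 0xbd (blk 11, set 1) → VC-HIT  vc=[7]
6: 0x70 (blk 7, set 1) → VC-HIT  vc=[11]
7: 0x77 (blk 7, set 1) → L1-HIT  vc=[11]
8: 0xb1 (blk 11, set 1) → VC-HIT  vc=[7]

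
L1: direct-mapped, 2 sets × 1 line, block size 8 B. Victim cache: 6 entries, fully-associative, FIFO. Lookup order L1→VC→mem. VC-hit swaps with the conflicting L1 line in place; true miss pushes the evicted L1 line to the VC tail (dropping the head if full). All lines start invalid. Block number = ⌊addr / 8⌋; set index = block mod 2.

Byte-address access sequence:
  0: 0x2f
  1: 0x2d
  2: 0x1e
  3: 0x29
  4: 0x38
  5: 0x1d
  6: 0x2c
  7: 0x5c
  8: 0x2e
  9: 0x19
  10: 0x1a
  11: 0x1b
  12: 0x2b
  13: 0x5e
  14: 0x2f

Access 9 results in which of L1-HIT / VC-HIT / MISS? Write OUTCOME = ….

OUTCOME = VC-HIT

0: 0x2f (blk 5, set 1) → MISS  vc=[]
1: 0x2d (blk 5, set 1) → L1-HIT  vc=[]
2: 0x1e (blk 3, set 1) → MISS  vc=[5]
3: 0x29 (blk 5, set 1) → VC-HIT  vc=[3]
4: 0x38 (blk 7, set 1) → MISS  vc=[3, 5]
5: 0x1d (blk 3, set 1) → VC-HIT  vc=[7, 5]
6: 0x2c (blk 5, set 1) → VC-HIT  vc=[7, 3]
7: 0x5c (blk 11, set 1) → MISS  vc=[7, 3, 5]
8: 0x2e (blk 5, set 1) → VC-HIT  vc=[7, 3, 11]
9: 0x19 (blk 3, set 1) → VC-HIT  vc=[7, 5, 11]
10: 0x1a (blk 3, set 1) → L1-HIT  vc=[7, 5, 11]
11: 0x1b (blk 3, set 1) → L1-HIT  vc=[7, 5, 11]
12: 0x2b (blk 5, set 1) → VC-HIT  vc=[7, 3, 11]
13: 0x5e (blk 11, set 1) → VC-HIT  vc=[7, 3, 5]
14: 0x2f (blk 5, set 1) → VC-HIT  vc=[7, 3, 11]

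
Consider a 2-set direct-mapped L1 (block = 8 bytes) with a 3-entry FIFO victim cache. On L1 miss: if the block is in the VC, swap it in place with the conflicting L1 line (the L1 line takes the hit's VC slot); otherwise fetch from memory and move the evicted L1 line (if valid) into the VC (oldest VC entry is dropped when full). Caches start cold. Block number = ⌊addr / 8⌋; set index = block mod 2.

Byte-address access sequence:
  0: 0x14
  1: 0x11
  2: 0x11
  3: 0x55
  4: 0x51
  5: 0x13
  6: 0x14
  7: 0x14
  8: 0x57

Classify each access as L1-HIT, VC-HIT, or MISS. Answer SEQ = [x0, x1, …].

0: 0x14 (blk 2, set 0) → MISS  vc=[]
1: 0x11 (blk 2, set 0) → L1-HIT  vc=[]
2: 0x11 (blk 2, set 0) → L1-HIT  vc=[]
3: 0x55 (blk 10, set 0) → MISS  vc=[2]
4: 0x51 (blk 10, set 0) → L1-HIT  vc=[2]
5: 0x13 (blk 2, set 0) → VC-HIT  vc=[10]
6: 0x14 (blk 2, set 0) → L1-HIT  vc=[10]
7: 0x14 (blk 2, set 0) → L1-HIT  vc=[10]
8: 0x57 (blk 10, set 0) → VC-HIT  vc=[2]

SEQ = [MISS, L1-HIT, L1-HIT, MISS, L1-HIT, VC-HIT, L1-HIT, L1-HIT, VC-HIT]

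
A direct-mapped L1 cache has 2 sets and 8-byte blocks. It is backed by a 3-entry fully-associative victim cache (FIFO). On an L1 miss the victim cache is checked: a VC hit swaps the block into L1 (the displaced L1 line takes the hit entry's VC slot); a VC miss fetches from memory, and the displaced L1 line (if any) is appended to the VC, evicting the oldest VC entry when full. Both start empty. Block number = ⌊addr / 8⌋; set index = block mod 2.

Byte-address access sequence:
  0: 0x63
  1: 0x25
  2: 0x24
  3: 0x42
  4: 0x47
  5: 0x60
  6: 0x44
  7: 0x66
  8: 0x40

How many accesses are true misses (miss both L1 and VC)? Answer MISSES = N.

MISSES = 3

  [0] addr=0x63 blk=12 s=0: MISS | VC []
  [1] addr=0x25 blk=4 s=0: MISS | VC [12]
  [2] addr=0x24 blk=4 s=0: L1-HIT | VC [12]
  [3] addr=0x42 blk=8 s=0: MISS | VC [12, 4]
  [4] addr=0x47 blk=8 s=0: L1-HIT | VC [12, 4]
  [5] addr=0x60 blk=12 s=0: VC-HIT | VC [8, 4]
  [6] addr=0x44 blk=8 s=0: VC-HIT | VC [12, 4]
  [7] addr=0x66 blk=12 s=0: VC-HIT | VC [8, 4]
  [8] addr=0x40 blk=8 s=0: VC-HIT | VC [12, 4]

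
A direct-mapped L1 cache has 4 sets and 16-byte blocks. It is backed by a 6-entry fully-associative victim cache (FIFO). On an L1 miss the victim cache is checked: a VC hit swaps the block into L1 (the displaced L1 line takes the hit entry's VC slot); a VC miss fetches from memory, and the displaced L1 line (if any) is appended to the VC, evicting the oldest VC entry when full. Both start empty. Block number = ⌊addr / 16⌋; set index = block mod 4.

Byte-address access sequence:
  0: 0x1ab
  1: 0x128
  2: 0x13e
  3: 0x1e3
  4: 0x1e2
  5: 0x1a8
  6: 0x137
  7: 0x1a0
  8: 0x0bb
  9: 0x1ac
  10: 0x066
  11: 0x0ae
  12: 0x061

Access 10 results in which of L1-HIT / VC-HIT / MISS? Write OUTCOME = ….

OUTCOME = MISS

#0 0x1ab→b26/s2 MISS; vc=[]
#1 0x128→b18/s2 MISS; vc=[26]
#2 0x13e→b19/s3 MISS; vc=[26]
#3 0x1e3→b30/s2 MISS; vc=[26,18]
#4 0x1e2→b30/s2 L1-HIT; vc=[26,18]
#5 0x1a8→b26/s2 VC-HIT; vc=[30,18]
#6 0x137→b19/s3 L1-HIT; vc=[30,18]
#7 0x1a0→b26/s2 L1-HIT; vc=[30,18]
#8 0xbb→b11/s3 MISS; vc=[30,18,19]
#9 0x1ac→b26/s2 L1-HIT; vc=[30,18,19]
#10 0x66→b6/s2 MISS; vc=[30,18,19,26]
#11 0xae→b10/s2 MISS; vc=[30,18,19,26,6]
#12 0x61→b6/s2 VC-HIT; vc=[30,18,19,26,10]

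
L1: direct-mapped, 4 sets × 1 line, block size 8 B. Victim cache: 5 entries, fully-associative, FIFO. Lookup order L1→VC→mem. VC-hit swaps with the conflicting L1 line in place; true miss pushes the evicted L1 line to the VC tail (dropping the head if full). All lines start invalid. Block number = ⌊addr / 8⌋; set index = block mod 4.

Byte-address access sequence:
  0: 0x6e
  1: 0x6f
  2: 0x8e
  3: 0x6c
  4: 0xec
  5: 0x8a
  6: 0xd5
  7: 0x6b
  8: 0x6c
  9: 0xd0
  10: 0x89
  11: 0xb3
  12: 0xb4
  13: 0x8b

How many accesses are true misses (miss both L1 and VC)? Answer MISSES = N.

#0 0x6e→b13/s1 MISS; vc=[]
#1 0x6f→b13/s1 L1-HIT; vc=[]
#2 0x8e→b17/s1 MISS; vc=[13]
#3 0x6c→b13/s1 VC-HIT; vc=[17]
#4 0xec→b29/s1 MISS; vc=[17,13]
#5 0x8a→b17/s1 VC-HIT; vc=[29,13]
#6 0xd5→b26/s2 MISS; vc=[29,13]
#7 0x6b→b13/s1 VC-HIT; vc=[29,17]
#8 0x6c→b13/s1 L1-HIT; vc=[29,17]
#9 0xd0→b26/s2 L1-HIT; vc=[29,17]
#10 0x89→b17/s1 VC-HIT; vc=[29,13]
#11 0xb3→b22/s2 MISS; vc=[29,13,26]
#12 0xb4→b22/s2 L1-HIT; vc=[29,13,26]
#13 0x8b→b17/s1 L1-HIT; vc=[29,13,26]

MISSES = 5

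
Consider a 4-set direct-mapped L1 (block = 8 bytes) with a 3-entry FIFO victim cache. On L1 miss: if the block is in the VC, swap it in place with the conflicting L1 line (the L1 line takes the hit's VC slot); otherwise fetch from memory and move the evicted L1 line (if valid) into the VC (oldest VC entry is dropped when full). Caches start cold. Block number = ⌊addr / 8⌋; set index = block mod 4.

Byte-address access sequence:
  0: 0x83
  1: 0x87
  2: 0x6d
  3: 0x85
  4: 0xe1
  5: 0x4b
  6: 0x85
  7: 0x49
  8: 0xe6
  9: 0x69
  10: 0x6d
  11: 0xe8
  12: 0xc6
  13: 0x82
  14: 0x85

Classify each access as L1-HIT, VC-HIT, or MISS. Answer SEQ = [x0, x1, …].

SEQ = [MISS, L1-HIT, MISS, L1-HIT, MISS, MISS, VC-HIT, L1-HIT, VC-HIT, VC-HIT, L1-HIT, MISS, MISS, MISS, L1-HIT]

0: 0x83 (blk 16, set 0) → MISS  vc=[]
1: 0x87 (blk 16, set 0) → L1-HIT  vc=[]
2: 0x6d (blk 13, set 1) → MISS  vc=[]
3: 0x85 (blk 16, set 0) → L1-HIT  vc=[]
4: 0xe1 (blk 28, set 0) → MISS  vc=[16]
5: 0x4b (blk 9, set 1) → MISS  vc=[16, 13]
6: 0x85 (blk 16, set 0) → VC-HIT  vc=[28, 13]
7: 0x49 (blk 9, set 1) → L1-HIT  vc=[28, 13]
8: 0xe6 (blk 28, set 0) → VC-HIT  vc=[16, 13]
9: 0x69 (blk 13, set 1) → VC-HIT  vc=[16, 9]
10: 0x6d (blk 13, set 1) → L1-HIT  vc=[16, 9]
11: 0xe8 (blk 29, set 1) → MISS  vc=[16, 9, 13]
12: 0xc6 (blk 24, set 0) → MISS  vc=[9, 13, 28]
13: 0x82 (blk 16, set 0) → MISS  vc=[13, 28, 24]
14: 0x85 (blk 16, set 0) → L1-HIT  vc=[13, 28, 24]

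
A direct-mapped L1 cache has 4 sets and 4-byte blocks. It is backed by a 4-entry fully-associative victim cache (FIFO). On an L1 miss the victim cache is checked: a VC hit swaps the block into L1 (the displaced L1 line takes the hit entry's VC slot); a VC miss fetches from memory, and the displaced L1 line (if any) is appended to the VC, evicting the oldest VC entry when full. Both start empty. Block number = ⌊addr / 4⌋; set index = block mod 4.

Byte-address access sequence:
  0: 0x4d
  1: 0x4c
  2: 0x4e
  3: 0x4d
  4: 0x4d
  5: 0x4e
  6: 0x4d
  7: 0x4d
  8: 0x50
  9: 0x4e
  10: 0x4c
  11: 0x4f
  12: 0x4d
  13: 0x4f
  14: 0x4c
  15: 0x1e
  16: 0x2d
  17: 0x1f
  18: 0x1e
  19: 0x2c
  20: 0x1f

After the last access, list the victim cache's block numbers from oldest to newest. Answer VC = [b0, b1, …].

  [0] addr=0x4d blk=19 s=3: MISS | VC []
  [1] addr=0x4c blk=19 s=3: L1-HIT | VC []
  [2] addr=0x4e blk=19 s=3: L1-HIT | VC []
  [3] addr=0x4d blk=19 s=3: L1-HIT | VC []
  [4] addr=0x4d blk=19 s=3: L1-HIT | VC []
  [5] addr=0x4e blk=19 s=3: L1-HIT | VC []
  [6] addr=0x4d blk=19 s=3: L1-HIT | VC []
  [7] addr=0x4d blk=19 s=3: L1-HIT | VC []
  [8] addr=0x50 blk=20 s=0: MISS | VC []
  [9] addr=0x4e blk=19 s=3: L1-HIT | VC []
  [10] addr=0x4c blk=19 s=3: L1-HIT | VC []
  [11] addr=0x4f blk=19 s=3: L1-HIT | VC []
  [12] addr=0x4d blk=19 s=3: L1-HIT | VC []
  [13] addr=0x4f blk=19 s=3: L1-HIT | VC []
  [14] addr=0x4c blk=19 s=3: L1-HIT | VC []
  [15] addr=0x1e blk=7 s=3: MISS | VC [19]
  [16] addr=0x2d blk=11 s=3: MISS | VC [19, 7]
  [17] addr=0x1f blk=7 s=3: VC-HIT | VC [19, 11]
  [18] addr=0x1e blk=7 s=3: L1-HIT | VC [19, 11]
  [19] addr=0x2c blk=11 s=3: VC-HIT | VC [19, 7]
  [20] addr=0x1f blk=7 s=3: VC-HIT | VC [19, 11]

VC = [19, 11]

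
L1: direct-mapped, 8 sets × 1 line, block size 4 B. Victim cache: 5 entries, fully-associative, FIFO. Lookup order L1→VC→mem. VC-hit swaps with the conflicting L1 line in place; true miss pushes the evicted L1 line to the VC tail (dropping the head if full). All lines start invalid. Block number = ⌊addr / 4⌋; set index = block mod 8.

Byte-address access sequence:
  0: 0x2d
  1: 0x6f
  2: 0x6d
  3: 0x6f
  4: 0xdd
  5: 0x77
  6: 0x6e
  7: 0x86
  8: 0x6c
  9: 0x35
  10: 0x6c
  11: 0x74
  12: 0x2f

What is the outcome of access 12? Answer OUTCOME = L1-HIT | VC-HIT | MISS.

0: 0x2d (blk 11, set 3) → MISS  vc=[]
1: 0x6f (blk 27, set 3) → MISS  vc=[11]
2: 0x6d (blk 27, set 3) → L1-HIT  vc=[11]
3: 0x6f (blk 27, set 3) → L1-HIT  vc=[11]
4: 0xdd (blk 55, set 7) → MISS  vc=[11]
5: 0x77 (blk 29, set 5) → MISS  vc=[11]
6: 0x6e (blk 27, set 3) → L1-HIT  vc=[11]
7: 0x86 (blk 33, set 1) → MISS  vc=[11]
8: 0x6c (blk 27, set 3) → L1-HIT  vc=[11]
9: 0x35 (blk 13, set 5) → MISS  vc=[11, 29]
10: 0x6c (blk 27, set 3) → L1-HIT  vc=[11, 29]
11: 0x74 (blk 29, set 5) → VC-HIT  vc=[11, 13]
12: 0x2f (blk 11, set 3) → VC-HIT  vc=[27, 13]

OUTCOME = VC-HIT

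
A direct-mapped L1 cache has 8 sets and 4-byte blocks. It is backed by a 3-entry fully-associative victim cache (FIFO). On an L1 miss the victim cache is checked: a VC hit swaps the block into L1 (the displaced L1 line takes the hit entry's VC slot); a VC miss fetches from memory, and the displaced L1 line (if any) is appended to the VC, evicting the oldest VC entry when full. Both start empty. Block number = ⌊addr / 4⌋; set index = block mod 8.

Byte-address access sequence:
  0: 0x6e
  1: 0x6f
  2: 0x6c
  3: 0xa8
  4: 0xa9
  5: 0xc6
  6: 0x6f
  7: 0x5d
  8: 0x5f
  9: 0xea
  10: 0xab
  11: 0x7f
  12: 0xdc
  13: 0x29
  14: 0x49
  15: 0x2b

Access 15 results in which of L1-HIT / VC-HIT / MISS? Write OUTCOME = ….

#0 0x6e→b27/s3 MISS; vc=[]
#1 0x6f→b27/s3 L1-HIT; vc=[]
#2 0x6c→b27/s3 L1-HIT; vc=[]
#3 0xa8→b42/s2 MISS; vc=[]
#4 0xa9→b42/s2 L1-HIT; vc=[]
#5 0xc6→b49/s1 MISS; vc=[]
#6 0x6f→b27/s3 L1-HIT; vc=[]
#7 0x5d→b23/s7 MISS; vc=[]
#8 0x5f→b23/s7 L1-HIT; vc=[]
#9 0xea→b58/s2 MISS; vc=[42]
#10 0xab→b42/s2 VC-HIT; vc=[58]
#11 0x7f→b31/s7 MISS; vc=[58,23]
#12 0xdc→b55/s7 MISS; vc=[58,23,31]
#13 0x29→b10/s2 MISS; vc=[23,31,42]
#14 0x49→b18/s2 MISS; vc=[31,42,10]
#15 0x2b→b10/s2 VC-HIT; vc=[31,42,18]

OUTCOME = VC-HIT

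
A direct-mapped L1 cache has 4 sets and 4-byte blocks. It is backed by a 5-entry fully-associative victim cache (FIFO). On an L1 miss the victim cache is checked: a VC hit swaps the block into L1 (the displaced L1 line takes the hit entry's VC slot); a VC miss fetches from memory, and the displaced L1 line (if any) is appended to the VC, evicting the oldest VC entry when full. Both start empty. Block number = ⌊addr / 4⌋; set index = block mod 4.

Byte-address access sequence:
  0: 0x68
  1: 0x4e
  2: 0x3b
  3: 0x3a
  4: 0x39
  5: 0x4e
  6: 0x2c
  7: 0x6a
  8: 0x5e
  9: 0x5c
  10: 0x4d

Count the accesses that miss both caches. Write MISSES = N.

MISSES = 5

0: 0x68 (blk 26, set 2) → MISS  vc=[]
1: 0x4e (blk 19, set 3) → MISS  vc=[]
2: 0x3b (blk 14, set 2) → MISS  vc=[26]
3: 0x3a (blk 14, set 2) → L1-HIT  vc=[26]
4: 0x39 (blk 14, set 2) → L1-HIT  vc=[26]
5: 0x4e (blk 19, set 3) → L1-HIT  vc=[26]
6: 0x2c (blk 11, set 3) → MISS  vc=[26, 19]
7: 0x6a (blk 26, set 2) → VC-HIT  vc=[14, 19]
8: 0x5e (blk 23, set 3) → MISS  vc=[14, 19, 11]
9: 0x5c (blk 23, set 3) → L1-HIT  vc=[14, 19, 11]
10: 0x4d (blk 19, set 3) → VC-HIT  vc=[14, 23, 11]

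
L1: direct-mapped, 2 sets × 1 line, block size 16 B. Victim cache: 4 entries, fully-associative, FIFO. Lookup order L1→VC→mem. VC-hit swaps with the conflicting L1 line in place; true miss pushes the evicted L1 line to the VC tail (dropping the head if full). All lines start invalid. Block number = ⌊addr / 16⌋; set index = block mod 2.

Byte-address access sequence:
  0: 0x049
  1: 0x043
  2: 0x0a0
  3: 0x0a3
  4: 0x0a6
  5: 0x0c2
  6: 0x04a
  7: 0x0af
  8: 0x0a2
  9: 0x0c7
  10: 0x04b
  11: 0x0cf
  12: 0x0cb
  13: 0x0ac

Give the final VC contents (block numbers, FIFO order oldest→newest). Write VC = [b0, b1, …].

#0 0x49→b4/s0 MISS; vc=[]
#1 0x43→b4/s0 L1-HIT; vc=[]
#2 0xa0→b10/s0 MISS; vc=[4]
#3 0xa3→b10/s0 L1-HIT; vc=[4]
#4 0xa6→b10/s0 L1-HIT; vc=[4]
#5 0xc2→b12/s0 MISS; vc=[4,10]
#6 0x4a→b4/s0 VC-HIT; vc=[12,10]
#7 0xaf→b10/s0 VC-HIT; vc=[12,4]
#8 0xa2→b10/s0 L1-HIT; vc=[12,4]
#9 0xc7→b12/s0 VC-HIT; vc=[10,4]
#10 0x4b→b4/s0 VC-HIT; vc=[10,12]
#11 0xcf→b12/s0 VC-HIT; vc=[10,4]
#12 0xcb→b12/s0 L1-HIT; vc=[10,4]
#13 0xac→b10/s0 VC-HIT; vc=[12,4]

VC = [12, 4]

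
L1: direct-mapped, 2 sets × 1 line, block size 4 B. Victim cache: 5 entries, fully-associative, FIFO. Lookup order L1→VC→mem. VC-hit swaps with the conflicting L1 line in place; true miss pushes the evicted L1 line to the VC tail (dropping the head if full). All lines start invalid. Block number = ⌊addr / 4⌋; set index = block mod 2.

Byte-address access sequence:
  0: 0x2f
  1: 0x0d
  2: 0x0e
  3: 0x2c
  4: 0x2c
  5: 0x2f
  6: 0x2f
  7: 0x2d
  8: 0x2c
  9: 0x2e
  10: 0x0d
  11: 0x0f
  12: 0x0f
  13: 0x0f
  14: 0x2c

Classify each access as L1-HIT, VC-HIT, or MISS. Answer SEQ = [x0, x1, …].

SEQ = [MISS, MISS, L1-HIT, VC-HIT, L1-HIT, L1-HIT, L1-HIT, L1-HIT, L1-HIT, L1-HIT, VC-HIT, L1-HIT, L1-HIT, L1-HIT, VC-HIT]

  [0] addr=0x2f blk=11 s=1: MISS | VC []
  [1] addr=0xd blk=3 s=1: MISS | VC [11]
  [2] addr=0xe blk=3 s=1: L1-HIT | VC [11]
  [3] addr=0x2c blk=11 s=1: VC-HIT | VC [3]
  [4] addr=0x2c blk=11 s=1: L1-HIT | VC [3]
  [5] addr=0x2f blk=11 s=1: L1-HIT | VC [3]
  [6] addr=0x2f blk=11 s=1: L1-HIT | VC [3]
  [7] addr=0x2d blk=11 s=1: L1-HIT | VC [3]
  [8] addr=0x2c blk=11 s=1: L1-HIT | VC [3]
  [9] addr=0x2e blk=11 s=1: L1-HIT | VC [3]
  [10] addr=0xd blk=3 s=1: VC-HIT | VC [11]
  [11] addr=0xf blk=3 s=1: L1-HIT | VC [11]
  [12] addr=0xf blk=3 s=1: L1-HIT | VC [11]
  [13] addr=0xf blk=3 s=1: L1-HIT | VC [11]
  [14] addr=0x2c blk=11 s=1: VC-HIT | VC [3]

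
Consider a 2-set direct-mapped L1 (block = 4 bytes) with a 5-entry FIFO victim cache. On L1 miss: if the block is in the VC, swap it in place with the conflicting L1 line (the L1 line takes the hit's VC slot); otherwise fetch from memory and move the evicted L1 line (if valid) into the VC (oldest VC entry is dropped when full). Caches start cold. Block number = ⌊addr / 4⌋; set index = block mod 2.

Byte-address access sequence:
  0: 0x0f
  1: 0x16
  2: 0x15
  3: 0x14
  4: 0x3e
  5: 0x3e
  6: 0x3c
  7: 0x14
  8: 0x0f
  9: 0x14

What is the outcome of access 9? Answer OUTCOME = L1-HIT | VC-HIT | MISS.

OUTCOME = VC-HIT

#0 0xf→b3/s1 MISS; vc=[]
#1 0x16→b5/s1 MISS; vc=[3]
#2 0x15→b5/s1 L1-HIT; vc=[3]
#3 0x14→b5/s1 L1-HIT; vc=[3]
#4 0x3e→b15/s1 MISS; vc=[3,5]
#5 0x3e→b15/s1 L1-HIT; vc=[3,5]
#6 0x3c→b15/s1 L1-HIT; vc=[3,5]
#7 0x14→b5/s1 VC-HIT; vc=[3,15]
#8 0xf→b3/s1 VC-HIT; vc=[5,15]
#9 0x14→b5/s1 VC-HIT; vc=[3,15]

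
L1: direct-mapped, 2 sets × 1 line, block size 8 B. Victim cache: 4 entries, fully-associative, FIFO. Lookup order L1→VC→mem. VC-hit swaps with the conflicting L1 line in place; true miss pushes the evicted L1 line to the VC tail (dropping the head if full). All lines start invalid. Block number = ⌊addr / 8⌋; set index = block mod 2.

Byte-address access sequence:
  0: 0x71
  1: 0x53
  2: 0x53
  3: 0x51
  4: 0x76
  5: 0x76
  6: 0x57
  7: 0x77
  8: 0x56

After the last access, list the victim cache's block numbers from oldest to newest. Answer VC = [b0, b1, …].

VC = [14]

0: 0x71 (blk 14, set 0) → MISS  vc=[]
1: 0x53 (blk 10, set 0) → MISS  vc=[14]
2: 0x53 (blk 10, set 0) → L1-HIT  vc=[14]
3: 0x51 (blk 10, set 0) → L1-HIT  vc=[14]
4: 0x76 (blk 14, set 0) → VC-HIT  vc=[10]
5: 0x76 (blk 14, set 0) → L1-HIT  vc=[10]
6: 0x57 (blk 10, set 0) → VC-HIT  vc=[14]
7: 0x77 (blk 14, set 0) → VC-HIT  vc=[10]
8: 0x56 (blk 10, set 0) → VC-HIT  vc=[14]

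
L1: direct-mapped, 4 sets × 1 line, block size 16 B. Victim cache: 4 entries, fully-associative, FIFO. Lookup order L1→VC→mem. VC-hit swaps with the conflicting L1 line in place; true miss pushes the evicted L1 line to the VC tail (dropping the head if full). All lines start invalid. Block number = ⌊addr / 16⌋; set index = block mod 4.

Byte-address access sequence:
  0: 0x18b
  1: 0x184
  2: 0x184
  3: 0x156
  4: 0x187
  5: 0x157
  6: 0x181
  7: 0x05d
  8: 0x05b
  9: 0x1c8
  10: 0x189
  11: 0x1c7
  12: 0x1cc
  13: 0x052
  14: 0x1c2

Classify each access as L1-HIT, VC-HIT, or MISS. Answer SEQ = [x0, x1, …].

  [0] addr=0x18b blk=24 s=0: MISS | VC []
  [1] addr=0x184 blk=24 s=0: L1-HIT | VC []
  [2] addr=0x184 blk=24 s=0: L1-HIT | VC []
  [3] addr=0x156 blk=21 s=1: MISS | VC []
  [4] addr=0x187 blk=24 s=0: L1-HIT | VC []
  [5] addr=0x157 blk=21 s=1: L1-HIT | VC []
  [6] addr=0x181 blk=24 s=0: L1-HIT | VC []
  [7] addr=0x5d blk=5 s=1: MISS | VC [21]
  [8] addr=0x5b blk=5 s=1: L1-HIT | VC [21]
  [9] addr=0x1c8 blk=28 s=0: MISS | VC [21, 24]
  [10] addr=0x189 blk=24 s=0: VC-HIT | VC [21, 28]
  [11] addr=0x1c7 blk=28 s=0: VC-HIT | VC [21, 24]
  [12] addr=0x1cc blk=28 s=0: L1-HIT | VC [21, 24]
  [13] addr=0x52 blk=5 s=1: L1-HIT | VC [21, 24]
  [14] addr=0x1c2 blk=28 s=0: L1-HIT | VC [21, 24]

SEQ = [MISS, L1-HIT, L1-HIT, MISS, L1-HIT, L1-HIT, L1-HIT, MISS, L1-HIT, MISS, VC-HIT, VC-HIT, L1-HIT, L1-HIT, L1-HIT]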